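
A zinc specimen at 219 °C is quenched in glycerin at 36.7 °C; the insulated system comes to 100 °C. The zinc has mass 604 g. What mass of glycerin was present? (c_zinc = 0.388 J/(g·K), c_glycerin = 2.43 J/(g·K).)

m ≈ 181 g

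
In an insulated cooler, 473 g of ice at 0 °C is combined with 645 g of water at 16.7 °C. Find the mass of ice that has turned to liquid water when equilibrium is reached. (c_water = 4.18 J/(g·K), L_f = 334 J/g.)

Heat available from the water dropping to 0 °C: 645×4.18×16.7 = 45025 J.
To melt every bit of ice: 473×334 = 157982 J.
That's not enough to melt it all — equilibrium is at 0 °C with ice remaining.
m_melt = 45025 / L_f = 134.8 g.

m_melted ≈ 135 g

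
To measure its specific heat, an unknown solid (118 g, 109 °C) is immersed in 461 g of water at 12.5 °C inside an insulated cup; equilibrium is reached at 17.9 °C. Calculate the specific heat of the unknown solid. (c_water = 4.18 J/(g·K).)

c ≈ 0.968 J/(g·K)

Let T be the final temperature. ΣQ_i = 0:
118×c×(17.9 − 109) + 461×4.18×(17.9 − 12.5) = 0
-10750 c = -10406
c = -10406/-10750 ≈ 0.968 J/(g·K)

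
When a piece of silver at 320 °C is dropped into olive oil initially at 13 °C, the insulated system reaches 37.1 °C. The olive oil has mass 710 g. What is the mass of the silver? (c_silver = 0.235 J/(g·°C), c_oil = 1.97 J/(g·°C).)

m ≈ 507 g

Energy conservation, ΣQ = 0:
m·0.235·(37.1 − 320) + 710·1.97·(37.1 − 13) = 0
-66.48 m = -33709
m = -33709/-66.48 ≈ 507 g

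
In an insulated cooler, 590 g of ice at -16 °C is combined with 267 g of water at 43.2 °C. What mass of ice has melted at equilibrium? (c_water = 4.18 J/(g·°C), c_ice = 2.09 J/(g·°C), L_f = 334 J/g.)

m_melted ≈ 85.3 g

Water can give up m c ΔT = 267×4.18×43.2 = 48214 J before reaching 0 °C.
Of that, 590×2.09×16 = 19730 J goes to bring the ice to 0 °C, leaving 28484 J.
To melt every bit of ice: 590×334 = 197060 J.
That's not enough to melt it all — equilibrium is at 0 °C with ice remaining.
m_melted×334 = 28484  ⇒  m_melted ≈ 85.28 g.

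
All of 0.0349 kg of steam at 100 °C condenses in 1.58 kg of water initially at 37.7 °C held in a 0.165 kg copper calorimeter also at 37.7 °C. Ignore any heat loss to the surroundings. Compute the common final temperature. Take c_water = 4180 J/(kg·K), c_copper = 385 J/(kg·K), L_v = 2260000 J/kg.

Energy conservation, ΣQ = 0:
steam→water at 100 °C releases m L_v = 0.0349·2260000 = 78874; condensed water 100 °C→T: 145.88(T − 100); original water: 6604.4(T − 37.7); copper cup: 0.165·385·(T − 37.7) = 63.53(T − 37.7)
6813.8 T = 78874 + 14588 + 251381 = 344843
T ≈ 50.61 °C — below 100 °C, confirming all the steam condensed.

T_f ≈ 50.6 °C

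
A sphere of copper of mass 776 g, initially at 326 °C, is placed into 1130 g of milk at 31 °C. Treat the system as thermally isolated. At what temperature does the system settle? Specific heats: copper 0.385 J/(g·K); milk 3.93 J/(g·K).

T_f ≈ 49.6 °C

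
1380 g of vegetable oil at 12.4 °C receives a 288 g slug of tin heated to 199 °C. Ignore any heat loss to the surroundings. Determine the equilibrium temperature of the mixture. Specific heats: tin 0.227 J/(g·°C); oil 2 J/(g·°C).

With ΣQ=0 the equilibrium temperature is the m·c-weighted mean:
T_f = (65.38×199 + 2760×12.4) / (65.38 + 2760)
    = 47234 / 2825.4 ≈ 16.72 °C

T_f ≈ 16.7 °C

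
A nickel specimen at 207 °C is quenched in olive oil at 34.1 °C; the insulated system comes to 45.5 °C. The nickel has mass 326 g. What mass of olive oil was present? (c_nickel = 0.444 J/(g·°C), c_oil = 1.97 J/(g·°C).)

Heat lost by the nickel = heat gained by the oil:
326·0.444·(207 − 45.5) = m·1.97·(45.5 − 34.1)
22.46 m = 23376  ⇒  m ≈ 1041 g

m ≈ 1040 g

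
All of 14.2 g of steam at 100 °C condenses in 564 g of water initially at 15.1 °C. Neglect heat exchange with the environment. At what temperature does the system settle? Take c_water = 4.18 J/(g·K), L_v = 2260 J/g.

T_f ≈ 30.5 °C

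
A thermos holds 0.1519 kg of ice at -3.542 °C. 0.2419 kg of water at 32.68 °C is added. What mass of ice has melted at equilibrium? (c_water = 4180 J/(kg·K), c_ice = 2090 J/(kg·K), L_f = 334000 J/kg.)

m_melted ≈ 0.0956 kg

Water can give up m c ΔT = 0.2419×4180×32.68 = 33044 J before reaching 0 °C.
Warming the ice to 0 °C takes 0.1519×2090×3.542 = 1124.5 J, leaving 31920 J for melting.
To melt every bit of ice: 0.1519×334000 = 50735 J.
31920 J < 50735 J, so only part of the ice melts and the system sits at 0 °C.
m_melted×334000 = 31920  ⇒  m_melted ≈ 0.09557 kg.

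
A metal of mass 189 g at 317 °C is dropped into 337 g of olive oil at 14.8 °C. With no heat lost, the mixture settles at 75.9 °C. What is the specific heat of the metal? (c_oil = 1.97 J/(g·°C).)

c ≈ 0.89 J/(g·°C)

Setting the total heat transfer to zero:
189×c×(75.9 − 317) + 337×1.97×(75.9 − 14.8) = 0
-45568 c = -40564
c = -40564/-45568 ≈ 0.8902 J/(g·°C)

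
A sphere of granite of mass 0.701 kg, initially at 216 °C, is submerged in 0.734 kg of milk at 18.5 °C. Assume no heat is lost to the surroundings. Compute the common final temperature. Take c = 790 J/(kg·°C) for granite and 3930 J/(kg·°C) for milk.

T_f ≈ 50.3 °C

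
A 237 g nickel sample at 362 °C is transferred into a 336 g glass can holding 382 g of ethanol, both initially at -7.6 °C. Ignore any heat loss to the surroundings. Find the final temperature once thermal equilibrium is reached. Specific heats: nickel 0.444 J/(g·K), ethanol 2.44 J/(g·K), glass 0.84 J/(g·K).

Net heat exchanged in the isolated system is zero:
237*0.444*(T − 362) + 382*2.44*(T − (-7.6)) + 336*0.84*(T − (-7.6)) = 0
(105.23 + 932.08 + 282.24) T = 105.23*362 + 932.08*(-7.6) + 282.24*(-7.6)
T = 28864 / 1319.5 = 21.9 °C

T_f ≈ 21.9 °C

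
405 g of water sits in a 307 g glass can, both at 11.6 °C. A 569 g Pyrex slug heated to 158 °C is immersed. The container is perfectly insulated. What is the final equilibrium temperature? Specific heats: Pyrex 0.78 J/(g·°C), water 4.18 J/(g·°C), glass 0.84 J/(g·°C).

T_f ≈ 38.7 °C

Net heat exchanged in the isolated system is zero:
569*0.78*(T − 158) + 405*4.18*(T − 11.6) + 307*0.84*(T − 11.6) = 0
443.82(T − 158) + 1692.9(T − 11.6) + 257.88(T − 11.6) = 0
(443.82 + 1692.9 + 257.88) T = 443.82*158 + 1692.9*11.6 + 257.88*11.6
T ≈ 38.73 °C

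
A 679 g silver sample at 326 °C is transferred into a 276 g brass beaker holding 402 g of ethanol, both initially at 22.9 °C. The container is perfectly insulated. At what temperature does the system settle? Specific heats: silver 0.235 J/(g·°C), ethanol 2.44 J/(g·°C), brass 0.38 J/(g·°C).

T_f ≈ 61.7 °C

Setting the total heat transfer to zero:
679*0.235*(T − 326) + 402*2.44*(T − 22.9) + 276*0.38*(T − 22.9) = 0
159.56(T − 326) + 980.88(T − 22.9) + 104.88(T − 22.9) = 0
(159.56 + 980.88 + 104.88) T = 159.56*326 + 980.88*22.9 + 104.88*22.9
T = 76882/1245.3 ≈ 61.74 °C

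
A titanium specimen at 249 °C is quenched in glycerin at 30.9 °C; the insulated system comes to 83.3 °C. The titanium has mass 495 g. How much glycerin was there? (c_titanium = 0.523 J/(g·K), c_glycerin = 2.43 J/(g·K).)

m ≈ 337 g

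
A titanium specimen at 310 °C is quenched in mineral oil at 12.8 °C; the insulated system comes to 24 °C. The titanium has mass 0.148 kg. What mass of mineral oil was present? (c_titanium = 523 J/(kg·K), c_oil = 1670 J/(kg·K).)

m ≈ 1.18 kg

|Q_titanium| = |Q_oil|:
0.148·523·(310 − 24) = m·1670·(24 − 12.8)
18704 m = 22138  ⇒  m ≈ 1.184 kg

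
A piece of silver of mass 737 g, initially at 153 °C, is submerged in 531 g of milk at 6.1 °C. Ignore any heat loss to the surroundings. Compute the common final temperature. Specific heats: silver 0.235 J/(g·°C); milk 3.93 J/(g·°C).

T_f ≈ 17.4 °C

Heat lost by the silver equals heat gained by the milk:
737*0.235*(153 − T) = 531*3.93*(T − 6.1)
173.19(153 − T) = 2086.8(T − 6.1)
2260 T = 39228  ⇒  T ≈ 17.36 °C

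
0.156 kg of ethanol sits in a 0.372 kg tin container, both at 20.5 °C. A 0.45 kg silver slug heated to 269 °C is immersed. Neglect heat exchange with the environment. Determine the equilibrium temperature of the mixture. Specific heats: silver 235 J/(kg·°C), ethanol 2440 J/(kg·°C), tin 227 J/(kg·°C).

T_f ≈ 66.5 °C

T_f = Σ m_i c_i T_i / Σ m_i c_i:
T_f = (105.75×269 + 380.64×20.5 + 84.44×20.5) / (105.75 + 380.64 + 84.44)
    = 37981 / 570.83 ≈ 66.54 °C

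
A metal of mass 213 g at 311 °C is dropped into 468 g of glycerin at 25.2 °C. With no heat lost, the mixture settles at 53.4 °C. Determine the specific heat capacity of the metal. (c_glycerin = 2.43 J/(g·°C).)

Conservation of energy gives ΣQ = 0:
213·c·(53.4 − 311) + 468·2.43·(53.4 − 25.2) = 0
-54869 c = -32070
c = -32070/-54869 ≈ 0.5845 J/(g·°C)

c ≈ 0.584 J/(g·°C)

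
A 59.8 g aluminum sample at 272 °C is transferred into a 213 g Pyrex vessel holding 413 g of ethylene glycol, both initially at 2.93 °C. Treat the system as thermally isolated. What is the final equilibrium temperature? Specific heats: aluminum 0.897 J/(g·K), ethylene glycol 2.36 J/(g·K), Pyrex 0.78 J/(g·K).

Net heat exchanged in the isolated system is zero:
59.8*0.897*(T − 272) + 413*2.36*(T − 2.93) + 213*0.78*(T − 2.93) = 0
(53.64 + 974.68 + 166.14) T = 53.64*272 + 974.68*2.93 + 166.14*2.93
T = 17933 / 1194.5 = 15 °C

T_f ≈ 15.0 °C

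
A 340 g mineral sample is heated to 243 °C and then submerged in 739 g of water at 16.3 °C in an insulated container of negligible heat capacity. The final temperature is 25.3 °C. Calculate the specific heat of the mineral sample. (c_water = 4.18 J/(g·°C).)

Heat lost by the mineral sample = heat gained by the water:
340·c·(243 − 25.3) = 739·4.18·(25.3 − 16.3)
74018 c = 27801  ⇒  c ≈ 0.3756 J/(g·°C)

c ≈ 0.376 J/(g·°C)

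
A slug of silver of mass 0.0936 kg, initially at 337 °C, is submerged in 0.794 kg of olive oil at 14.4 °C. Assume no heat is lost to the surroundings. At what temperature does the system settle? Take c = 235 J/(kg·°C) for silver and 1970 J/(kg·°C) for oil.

Net heat exchanged in the isolated system is zero:
0.0936·235·(T − 337) + 0.794·1970·(T − 14.4) = 0
22(T − 337) + 1564.2(T − 14.4) = 0
(22 + 1564.2) T = 22·337 + 1564.2·14.4
T ≈ 18.87 °C

T_f ≈ 18.9 °C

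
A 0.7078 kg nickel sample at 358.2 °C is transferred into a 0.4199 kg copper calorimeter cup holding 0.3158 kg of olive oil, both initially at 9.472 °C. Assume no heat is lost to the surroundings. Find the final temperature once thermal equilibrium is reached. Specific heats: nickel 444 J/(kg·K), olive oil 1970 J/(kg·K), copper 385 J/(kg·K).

T_f ≈ 109.3 °C

Energy conservation, ΣQ = 0:
0.7078*444*(T − 358.2) + 0.3158*1970*(T − 9.472) + 0.4199*385*(T − 9.472) = 0
314.26(T − 358.2) + 622.13(T − 9.472) + 161.66(T − 9.472) = 0
1098.1 T = 119993
T = 119993/1098.1 ≈ 109.28 °C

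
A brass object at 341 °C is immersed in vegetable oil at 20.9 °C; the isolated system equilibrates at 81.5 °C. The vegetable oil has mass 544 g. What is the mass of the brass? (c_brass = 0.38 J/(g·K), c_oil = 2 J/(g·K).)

m ≈ 669 g

Setting the total heat transfer to zero:
m·0.38·(81.5 − 341) + 544·2·(81.5 − 20.9) = 0
-98.61 m = -65933
m = -65933/-98.61 ≈ 668.6 g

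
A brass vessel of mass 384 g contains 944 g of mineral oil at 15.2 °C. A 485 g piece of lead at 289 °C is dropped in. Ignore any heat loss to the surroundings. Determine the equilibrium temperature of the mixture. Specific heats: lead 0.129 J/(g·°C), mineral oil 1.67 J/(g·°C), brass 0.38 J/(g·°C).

Heat gained plus heat lost sum to zero:
485×0.129×(T − 289) + 944×1.67×(T − 15.2) + 384×0.38×(T − 15.2) = 0
62.57(T − 289) + 1576.5(T − 15.2) + 145.92(T − 15.2) = 0
(62.57 + 1576.5 + 145.92) T = 62.57×289 + 1576.5×15.2 + 145.92×15.2
T ≈ 24.80 °C

T_f ≈ 24.8 °C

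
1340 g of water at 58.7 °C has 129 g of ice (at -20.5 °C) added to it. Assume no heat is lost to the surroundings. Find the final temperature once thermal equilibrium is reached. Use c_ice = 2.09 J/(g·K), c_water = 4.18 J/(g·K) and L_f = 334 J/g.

T_f ≈ 45.6 °C

Energy balance with sensible and latent terms:
warm ice to 0 °C: 129×2.09×(0 − (-20.5)) = 5527
  latent heat to melt: 129×334 = 43086
  meltwater 0→T: 129×4.18×T = 539.22 T
  water: 5601.2(T − 58.7)
6140.4 T = 328790 − 48613 = 280177
T ≈ 45.63 °C — above 0 °C, consistent with complete melting.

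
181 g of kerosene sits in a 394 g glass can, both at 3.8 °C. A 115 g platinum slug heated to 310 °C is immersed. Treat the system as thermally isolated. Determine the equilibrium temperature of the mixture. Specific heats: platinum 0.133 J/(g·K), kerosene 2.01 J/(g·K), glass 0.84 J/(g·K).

With ΣQ=0 the equilibrium temperature is the m·c-weighted mean:
T_f = (15.3·310 + 363.81·3.8 + 330.96·3.8) / (15.3 + 363.81 + 330.96)
    = 7381.6 / 710.06 ≈ 10.40 °C

T_f ≈ 10.4 °C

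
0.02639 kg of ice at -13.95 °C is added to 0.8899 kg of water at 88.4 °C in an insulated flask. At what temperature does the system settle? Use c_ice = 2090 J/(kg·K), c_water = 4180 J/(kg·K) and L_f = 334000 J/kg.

T_f ≈ 83.4 °C

Taking heat into each body as positive, Σ m c ΔT = 0:
warm ice to 0 °C: 0.02639×2090×(0 − (-13.95)) = 769.41; melt ice: 0.02639×334000 = 8814.3; meltwater 0→T: 0.02639×4180×T = 110.31 T; water: 3719.8(T − 88.4)
3830.1 T = 328829 − 9583.7 = 319245
T ≈ 83.35 °C (positive, so assuming full melt was valid).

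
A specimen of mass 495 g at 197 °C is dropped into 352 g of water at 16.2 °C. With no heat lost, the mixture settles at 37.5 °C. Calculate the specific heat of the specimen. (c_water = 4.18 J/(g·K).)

Net heat exchanged in the isolated system is zero:
495×c×(37.5 − 197) + 352×4.18×(37.5 − 16.2) = 0
-78952 c = -31340
c = -31340/-78952 ≈ 0.3969 J/(g·K)

c ≈ 0.397 J/(g·K)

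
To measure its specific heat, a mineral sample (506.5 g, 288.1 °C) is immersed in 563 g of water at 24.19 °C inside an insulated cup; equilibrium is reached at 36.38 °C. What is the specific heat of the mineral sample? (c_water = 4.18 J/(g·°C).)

Net heat exchanged in the isolated system is zero:
506.5×c×(36.38 − 288.1) + 563×4.18×(36.38 − 24.19) = 0
-127496 c = -28687
c = -28687/-127496 ≈ 0.225 J/(g·°C)

c ≈ 0.225 J/(g·°C)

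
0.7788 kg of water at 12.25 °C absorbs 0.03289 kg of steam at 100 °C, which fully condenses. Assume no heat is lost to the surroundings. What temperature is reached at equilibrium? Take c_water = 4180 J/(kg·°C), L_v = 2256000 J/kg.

T_f ≈ 37.7 °C

Conservation of energy gives ΣQ = 0:
latent heat released on condensation: 0.03289·2256000 = 74200
  condensed water 100 °C→T: 137.48(T − 100)
  original water: 3255.4(T − 12.25)
3392.9 T = 74200 + 13748 + 39878 = 127826
T ≈ 37.68 °C (< 100 °C, so full condensation is consistent).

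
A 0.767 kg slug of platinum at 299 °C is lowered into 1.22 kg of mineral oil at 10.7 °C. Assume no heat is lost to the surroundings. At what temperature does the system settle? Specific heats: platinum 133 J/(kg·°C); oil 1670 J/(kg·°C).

T_f ≈ 24.4 °C

Heat gained plus heat lost sum to zero:
0.767*133*(T − 299) + 1.22*1670*(T − 10.7) = 0
102.01(T − 299) + 2037.4(T − 10.7) = 0
(102.01 + 2037.4) T = 102.01*299 + 2037.4*10.7
T = 52301/2139.4 ≈ 24.45 °C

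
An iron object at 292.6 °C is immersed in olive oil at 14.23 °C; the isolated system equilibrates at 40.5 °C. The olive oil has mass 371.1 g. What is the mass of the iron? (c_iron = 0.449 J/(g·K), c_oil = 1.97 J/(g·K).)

Heat lost by the iron = heat gained by the oil:
m×0.449×(292.6 − 40.5) = 371.1×1.97×(40.5 − 14.23)
113.19 m = 19205  ⇒  m ≈ 169.7 g

m ≈ 170 g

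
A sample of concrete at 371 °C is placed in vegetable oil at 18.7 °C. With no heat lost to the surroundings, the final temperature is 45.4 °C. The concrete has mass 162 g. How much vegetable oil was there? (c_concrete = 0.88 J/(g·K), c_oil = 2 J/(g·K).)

m ≈ 869 g

Heat lost by the concrete = heat gained by the oil:
162×0.88×(371 − 45.4) = m×2×(45.4 − 18.7)
53.4 m = 46418  ⇒  m ≈ 869.2 g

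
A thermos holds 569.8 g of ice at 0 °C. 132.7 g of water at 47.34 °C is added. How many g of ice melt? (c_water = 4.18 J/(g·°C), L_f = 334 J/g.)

Water can give up m c ΔT = 132.7·4.18·47.34 = 26259 J before reaching 0 °C.
Fully melting the ice requires m_ice L_f = 569.8·334 = 190313 J.
Since 26259 < 190313 J, not all the ice melts; equilibrium is at 0 °C.
m_melt = 26259 / L_f = 78.62 g.

m_melted ≈ 78.6 g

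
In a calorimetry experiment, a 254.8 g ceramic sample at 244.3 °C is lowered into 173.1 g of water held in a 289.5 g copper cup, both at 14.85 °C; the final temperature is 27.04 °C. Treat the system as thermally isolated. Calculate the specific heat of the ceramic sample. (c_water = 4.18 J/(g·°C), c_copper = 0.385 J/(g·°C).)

c ≈ 0.184 J/(g·°C)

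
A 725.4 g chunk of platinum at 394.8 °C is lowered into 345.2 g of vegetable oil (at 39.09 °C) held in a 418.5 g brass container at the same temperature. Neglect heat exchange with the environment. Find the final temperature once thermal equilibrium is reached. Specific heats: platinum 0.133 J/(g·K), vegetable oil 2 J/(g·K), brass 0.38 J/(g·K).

T_f ≈ 75.4 °C

Net heat exchanged in the isolated system is zero:
725.4×0.133×(T − 394.8) + 345.2×2×(T − 39.09) + 418.5×0.38×(T − 39.09) = 0
96.48(T − 394.8) + 690.4(T − 39.09) + 159.03(T − 39.09) = 0
(96.48 + 690.4 + 159.03) T = 96.48×394.8 + 690.4×39.09 + 159.03×39.09
T = 71294/945.91 ≈ 75.37 °C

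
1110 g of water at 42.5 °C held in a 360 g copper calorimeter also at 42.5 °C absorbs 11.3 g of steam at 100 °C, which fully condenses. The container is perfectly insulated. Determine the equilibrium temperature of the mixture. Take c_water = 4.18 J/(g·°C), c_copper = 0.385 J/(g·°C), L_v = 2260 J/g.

Heat gained plus heat lost sum to zero:
steam→water at 100 °C releases m L_v = 11.3·2260 = 25538; condensate cools 100→T: 11.3·4.18·(T − 100) = 47.23(T − 100); water warms: 1110·4.18·(T − 42.5) = 4639.8(T − 42.5); copper cup: 360·0.385·(T − 42.5) = 138.6(T − 42.5)
4825.6 T = 25538 + 4723.4 + 203082 = 233343
T ≈ 48.35 °C, under the boiling point, so the assumption holds.

T_f ≈ 48.4 °C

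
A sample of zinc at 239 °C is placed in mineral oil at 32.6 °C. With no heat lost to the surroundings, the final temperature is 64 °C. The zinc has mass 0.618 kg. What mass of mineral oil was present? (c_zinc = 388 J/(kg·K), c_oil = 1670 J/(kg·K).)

m ≈ 0.8 kg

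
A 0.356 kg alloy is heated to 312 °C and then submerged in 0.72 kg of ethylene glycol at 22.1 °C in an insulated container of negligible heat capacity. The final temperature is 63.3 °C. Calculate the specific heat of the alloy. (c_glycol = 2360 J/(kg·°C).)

c ≈ 791 J/(kg·°C)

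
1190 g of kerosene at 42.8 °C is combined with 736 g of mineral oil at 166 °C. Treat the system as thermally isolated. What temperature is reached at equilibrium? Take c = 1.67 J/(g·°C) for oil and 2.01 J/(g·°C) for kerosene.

T_f ≈ 84.6 °C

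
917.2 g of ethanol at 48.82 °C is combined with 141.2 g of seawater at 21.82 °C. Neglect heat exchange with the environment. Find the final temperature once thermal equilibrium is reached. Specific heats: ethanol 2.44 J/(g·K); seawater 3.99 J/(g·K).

Set heat shed by the hot body equal to heat absorbed by the cold body:
917.2·2.44·(48.82 − T) = 141.2·3.99·(T − 21.82)
2238(48.82 − T) = 563.39(T − 21.82)
2801.4 T = 121551  ⇒  T ≈ 43.39 °C

T_f ≈ 43.4 °C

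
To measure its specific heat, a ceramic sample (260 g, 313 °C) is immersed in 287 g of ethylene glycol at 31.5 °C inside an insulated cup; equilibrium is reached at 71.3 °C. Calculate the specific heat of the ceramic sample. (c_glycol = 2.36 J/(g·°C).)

Let T be the final temperature. ΣQ_i = 0:
260×c×(71.3 − 313) + 287×2.36×(71.3 − 31.5) = 0
-62842 c = -26957
c = -26957/-62842 ≈ 0.429 J/(g·°C)

c ≈ 0.429 J/(g·°C)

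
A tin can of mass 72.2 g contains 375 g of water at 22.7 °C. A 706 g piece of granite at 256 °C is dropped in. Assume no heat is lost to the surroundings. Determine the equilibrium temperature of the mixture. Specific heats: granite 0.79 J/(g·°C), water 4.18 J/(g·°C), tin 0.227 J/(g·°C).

Heat gained plus heat lost sum to zero:
706*0.79*(T − 256) + 375*4.18*(T − 22.7) + 72.2*0.227*(T − 22.7) = 0
557.74(T − 256) + 1567.5(T − 22.7) + 16.39(T − 22.7) = 0
2141.6 T = 178736
T = 178736 / 2141.6 = 83.5 °C

T_f ≈ 83.5 °C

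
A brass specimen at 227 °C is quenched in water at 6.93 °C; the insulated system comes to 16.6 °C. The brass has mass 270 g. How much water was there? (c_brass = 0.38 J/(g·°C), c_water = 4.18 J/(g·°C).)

Energy conservation, ΣQ = 0:
270×0.38×(16.6 − 227) + m×4.18×(16.6 − 6.93) = 0
40.42 m = 21587
m = 21587/40.42 ≈ 534.1 g

m ≈ 534 g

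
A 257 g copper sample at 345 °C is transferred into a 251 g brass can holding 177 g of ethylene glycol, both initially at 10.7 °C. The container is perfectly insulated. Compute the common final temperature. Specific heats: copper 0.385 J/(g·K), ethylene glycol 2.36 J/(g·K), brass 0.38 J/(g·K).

T_f ≈ 64.7 °C

Heat gained plus heat lost sum to zero:
257·0.385·(T − 345) + 177·2.36·(T − 10.7) + 251·0.38·(T − 10.7) = 0
98.95(T − 345) + 417.72(T − 10.7) + 95.38(T − 10.7) = 0
(98.95 + 417.72 + 95.38) T = 98.95·345 + 417.72·10.7 + 95.38·10.7
T = 39626/612.04 ≈ 64.74 °C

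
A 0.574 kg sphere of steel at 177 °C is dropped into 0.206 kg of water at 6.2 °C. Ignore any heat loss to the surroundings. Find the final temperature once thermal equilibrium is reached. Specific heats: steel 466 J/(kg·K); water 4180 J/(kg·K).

Set heat shed by the hot body equal to heat absorbed by the cold body:
0.574*466*(177 − T) = 0.206*4180*(T − 6.2)
267.48(177 − T) = 861.08(T − 6.2)
1128.6 T = 52683  ⇒  T ≈ 46.68 °C

T_f ≈ 46.7 °C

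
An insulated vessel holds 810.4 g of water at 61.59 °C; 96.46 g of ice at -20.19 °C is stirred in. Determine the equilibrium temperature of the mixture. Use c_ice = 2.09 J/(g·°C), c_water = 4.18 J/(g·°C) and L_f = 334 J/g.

Let T be the final temperature. ΣQ_i = 0:
ice -20.19→0 °C: 96.46·2.09·20.19 = 4070.3; fusion: m_ice L_f = 96.46·334 = 32218; warm the meltwater: 403.2 T; water: 3387.5(T − 61.59)
3790.7 T = 208634 − 36288 = 172346
T ≈ 45.47 °C — above 0 °C, consistent with complete melting.

T_f ≈ 45.5 °C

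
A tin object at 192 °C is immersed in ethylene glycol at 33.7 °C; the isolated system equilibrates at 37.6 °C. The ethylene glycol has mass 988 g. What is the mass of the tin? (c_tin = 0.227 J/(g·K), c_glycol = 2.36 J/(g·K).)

m ≈ 259 g

Net heat exchanged in the isolated system is zero:
m×0.227×(37.6 − 192) + 988×2.36×(37.6 − 33.7) = 0
-35.05 m = -9093.6
m = -9093.6/-35.05 ≈ 259.5 g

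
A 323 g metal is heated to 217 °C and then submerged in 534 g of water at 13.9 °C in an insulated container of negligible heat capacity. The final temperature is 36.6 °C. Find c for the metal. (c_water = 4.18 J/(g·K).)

Taking heat into each body as positive, Σ m c ΔT = 0:
323×c×(36.6 − 217) + 534×4.18×(36.6 − 13.9) = 0
-58269 c = -50669
c = -50669/-58269 ≈ 0.8696 J/(g·K)

c ≈ 0.87 J/(g·K)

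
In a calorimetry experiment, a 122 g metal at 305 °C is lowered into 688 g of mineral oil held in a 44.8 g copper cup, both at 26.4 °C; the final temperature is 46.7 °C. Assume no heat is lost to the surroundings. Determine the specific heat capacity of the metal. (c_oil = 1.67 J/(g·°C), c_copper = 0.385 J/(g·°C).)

Heat gained plus heat lost sum to zero:
122×c×(46.7 − 305) + 688×1.67×(46.7 − 26.4) + 44.8×0.385×(46.7 − 26.4) = 0
-31513 c = -23674
c = -23674/-31513 ≈ 0.7513 J/(g·°C)

c ≈ 0.751 J/(g·°C)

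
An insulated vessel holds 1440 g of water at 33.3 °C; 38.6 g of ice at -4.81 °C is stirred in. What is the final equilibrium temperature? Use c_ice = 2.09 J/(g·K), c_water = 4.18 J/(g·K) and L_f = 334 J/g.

Energy balance with sensible and latent terms:
warm ice to 0 °C: 38.6×2.09×(0 − (-4.81)) = 388.04; melt ice: 38.6×334 = 12892; meltwater 0→T: 38.6×4.18×T = 161.35 T; water cools: 1440×4.18×(T − 33.3) = 6019.2(T − 33.3)
6180.5 T = 200439 − 13280 = 187159
T ≈ 30.28 °C (positive, so assuming full melt was valid).

T_f ≈ 30.3 °C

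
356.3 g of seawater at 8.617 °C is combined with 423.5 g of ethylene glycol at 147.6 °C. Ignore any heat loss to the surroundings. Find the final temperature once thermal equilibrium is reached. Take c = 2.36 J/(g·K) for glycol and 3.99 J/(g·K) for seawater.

Heat lost by the glycol equals heat gained by the seawater:
423.5×2.36×(147.6 − T) = 356.3×3.99×(T − 8.617)
999.46(147.6 − T) = 1421.6(T − 8.617)
2421.1 T = 159771  ⇒  T ≈ 65.99 °C

T_f ≈ 66.0 °C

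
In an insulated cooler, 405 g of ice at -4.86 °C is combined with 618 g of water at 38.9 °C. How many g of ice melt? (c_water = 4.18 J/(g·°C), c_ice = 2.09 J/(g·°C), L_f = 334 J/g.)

m_melted ≈ 289 g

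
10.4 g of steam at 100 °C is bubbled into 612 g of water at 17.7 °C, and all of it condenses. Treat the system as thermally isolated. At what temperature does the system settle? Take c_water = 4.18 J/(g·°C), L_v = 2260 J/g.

Let T be the final temperature. ΣQ_i = 0:
latent heat released on condensation: 10.4×2260 = 23504; condensed water 100 °C→T: 43.47(T − 100); original water: 2558.2(T − 17.7)
2601.6 T = 23504 + 4347.2 + 45279 = 73131
T ≈ 28.11 °C — below 100 °C, confirming all the steam condensed.

T_f ≈ 28.1 °C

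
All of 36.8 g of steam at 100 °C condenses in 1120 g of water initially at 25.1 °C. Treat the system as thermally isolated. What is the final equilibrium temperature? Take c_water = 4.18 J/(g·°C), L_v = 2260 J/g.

T_f ≈ 44.7 °C

Energy conservation, ΣQ = 0:
steam→water at 100 °C releases m L_v = 36.8×2260 = 83168; condensate cools 100→T: 36.8×4.18×(T − 100) = 153.82(T − 100); water warms: 1120×4.18×(T − 25.1) = 4681.6(T − 25.1)
4835.4 T = 83168 + 15382 + 117508 = 216059
T ≈ 44.68 °C, under the boiling point, so the assumption holds.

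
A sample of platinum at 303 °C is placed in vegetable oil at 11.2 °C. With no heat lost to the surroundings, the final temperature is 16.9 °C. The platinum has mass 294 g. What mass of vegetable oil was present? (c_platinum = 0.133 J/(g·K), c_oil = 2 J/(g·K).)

m ≈ 981 g

Heat gained plus heat lost sum to zero:
294·0.133·(16.9 − 303) + m·2·(16.9 − 11.2) = 0
11.4 m = 11187
m = 11187/11.4 ≈ 981.3 g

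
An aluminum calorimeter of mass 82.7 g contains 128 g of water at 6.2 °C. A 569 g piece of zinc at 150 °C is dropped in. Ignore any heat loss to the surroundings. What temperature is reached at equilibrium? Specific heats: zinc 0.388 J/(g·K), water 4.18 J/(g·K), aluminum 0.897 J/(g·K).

T_f ≈ 44.4 °C

Net heat exchanged in the isolated system is zero:
569*0.388*(T − 150) + 128*4.18*(T − 6.2) + 82.7*0.897*(T − 6.2) = 0
220.77(T − 150) + 535.04(T − 6.2) + 74.18(T − 6.2) = 0
829.99 T = 36893
T = 36893 / 829.99 = 44.4 °C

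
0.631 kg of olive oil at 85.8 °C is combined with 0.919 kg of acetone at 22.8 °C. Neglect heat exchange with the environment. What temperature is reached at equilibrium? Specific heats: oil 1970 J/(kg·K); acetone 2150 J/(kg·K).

Net heat exchanged in the isolated system is zero:
0.631·1970·(T − 85.8) + 0.919·2150·(T − 22.8) = 0
1243.1(T − 85.8) + 1975.9(T − 22.8) = 0
3218.9 T = 151705
T = 151705/3218.9 ≈ 47.13 °C

T_f ≈ 47.1 °C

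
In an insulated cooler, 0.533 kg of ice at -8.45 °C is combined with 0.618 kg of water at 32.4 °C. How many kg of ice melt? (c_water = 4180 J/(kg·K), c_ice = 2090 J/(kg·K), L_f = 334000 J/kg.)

Cooling the water to 0 °C releases 0.618×4180×32.4 = 83697 J.
Warming the ice to 0 °C takes 0.533×2090×8.45 = 9413 J, leaving 74284 J for melting.
Melting all 0.533 kg of ice would need 0.533×334000 = 178022 J.
74284 J < 178022 J, so only part of the ice melts and the system sits at 0 °C.
m_melted×334000 = 74284  ⇒  m_melted ≈ 0.2224 kg.

m_melted ≈ 0.222 kg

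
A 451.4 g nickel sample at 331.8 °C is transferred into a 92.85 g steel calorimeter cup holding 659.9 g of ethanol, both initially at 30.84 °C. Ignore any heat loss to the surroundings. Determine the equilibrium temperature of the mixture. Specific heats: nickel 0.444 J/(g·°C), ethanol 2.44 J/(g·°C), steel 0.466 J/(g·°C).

T_f ≈ 63.4 °C

Taking heat into each body as positive, Σ m c ΔT = 0:
451.4×0.444×(T − 331.8) + 659.9×2.44×(T − 30.84) + 92.85×0.466×(T − 30.84) = 0
1853.8 T = 117491
T = 117491/1853.8 ≈ 63.38 °C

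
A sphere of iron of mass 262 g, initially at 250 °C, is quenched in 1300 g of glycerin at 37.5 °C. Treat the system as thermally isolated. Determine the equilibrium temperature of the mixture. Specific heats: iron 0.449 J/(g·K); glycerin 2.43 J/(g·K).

Setting the total heat transfer to zero:
262*0.449*(T − 250) + 1300*2.43*(T − 37.5) = 0
117.64(T − 250) + 3159(T − 37.5) = 0
(117.64 + 3159) T = 117.64*250 + 3159*37.5
T = 147872 / 3276.6 = 45.1 °C

T_f ≈ 45.1 °C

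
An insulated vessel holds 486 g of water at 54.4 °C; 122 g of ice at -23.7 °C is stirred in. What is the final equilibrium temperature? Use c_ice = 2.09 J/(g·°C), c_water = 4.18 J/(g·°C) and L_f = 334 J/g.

Energy conservation, ΣQ = 0:
warm ice to 0 °C: 122×2.09×(0 − (-23.7)) = 6043
  melt ice: 122×334 = 40748
  warm the meltwater: 509.96 T
  water cools: 486×4.18×(T − 54.4) = 2031.5(T − 54.4)
2541.4 T = 110513 − 46791 = 63721
T ≈ 25.07 °C — above 0 °C, consistent with complete melting.

T_f ≈ 25.1 °C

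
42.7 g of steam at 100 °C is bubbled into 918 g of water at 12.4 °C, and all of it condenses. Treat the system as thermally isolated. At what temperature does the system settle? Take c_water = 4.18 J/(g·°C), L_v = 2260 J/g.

T_f ≈ 40.3 °C

Net heat exchanged in the isolated system is zero:
steam→water at 100 °C releases m L_v = 42.7×2260 = 96502
  condensate cools 100→T: 42.7×4.18×(T − 100) = 178.49(T − 100)
  water warms: 918×4.18×(T − 12.4) = 3837.2(T − 12.4)
4015.7 T = 96502 + 17849 + 47582 = 161932
T ≈ 40.32 °C (< 100 °C, so full condensation is consistent).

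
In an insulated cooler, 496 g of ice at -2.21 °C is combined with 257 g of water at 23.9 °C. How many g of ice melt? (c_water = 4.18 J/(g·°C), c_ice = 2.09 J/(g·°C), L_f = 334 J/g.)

m_melted ≈ 70 g

Heat available from the water dropping to 0 °C: 257×4.18×23.9 = 25675 J.
Of that, 496×2.09×2.21 = 2291 J goes to bring the ice to 0 °C, leaving 23384 J.
Fully melting the ice requires m_ice L_f = 496×334 = 165664 J.
Since 23384 < 165664 J, not all the ice melts; equilibrium is at 0 °C.
m_melted×334 = 23384  ⇒  m_melted ≈ 70.01 g.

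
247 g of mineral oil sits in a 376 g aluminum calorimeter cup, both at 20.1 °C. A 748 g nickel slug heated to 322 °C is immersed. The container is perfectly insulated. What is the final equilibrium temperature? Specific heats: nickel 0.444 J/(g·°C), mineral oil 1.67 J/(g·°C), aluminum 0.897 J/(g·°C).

T_f ≈ 112.8 °C

Net heat exchanged in the isolated system is zero:
748·0.444·(T − 322) + 247·1.67·(T − 20.1) + 376·0.897·(T − 20.1) = 0
332.11(T − 322) + 412.49(T − 20.1) + 337.27(T − 20.1) = 0
1081.9 T = 122010
T = 122010/1081.9 ≈ 112.78 °C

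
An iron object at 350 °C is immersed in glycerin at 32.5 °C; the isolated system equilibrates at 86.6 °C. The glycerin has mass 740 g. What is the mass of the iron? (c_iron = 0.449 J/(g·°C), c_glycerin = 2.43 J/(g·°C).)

m ≈ 823 g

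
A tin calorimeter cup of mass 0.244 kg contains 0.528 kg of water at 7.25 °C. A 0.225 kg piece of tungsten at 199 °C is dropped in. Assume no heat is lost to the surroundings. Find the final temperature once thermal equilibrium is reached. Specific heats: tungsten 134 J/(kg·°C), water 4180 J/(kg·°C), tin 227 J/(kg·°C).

T_f ≈ 9.8 °C

Taking heat into each body as positive, Σ m c ΔT = 0:
0.225·134·(T − 199) + 0.528·4180·(T − 7.25) + 0.244·227·(T − 7.25) = 0
(30.15 + 2207 + 55.39) T = 30.15·199 + 2207·7.25 + 55.39·7.25
T = 22402/2292.6 ≈ 9.77 °C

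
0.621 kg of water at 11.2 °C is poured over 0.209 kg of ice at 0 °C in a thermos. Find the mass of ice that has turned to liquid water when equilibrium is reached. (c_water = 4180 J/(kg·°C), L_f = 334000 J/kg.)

Cooling the water to 0 °C releases 0.621×4180×11.2 = 29073 J.
Fully melting the ice requires m_ice L_f = 0.209×334000 = 69806 J.
Since 29073 < 69806 J, not all the ice melts; equilibrium is at 0 °C.
m_melted×334000 = 29073  ⇒  m_melted ≈ 0.08704 kg.

m_melted ≈ 0.087 kg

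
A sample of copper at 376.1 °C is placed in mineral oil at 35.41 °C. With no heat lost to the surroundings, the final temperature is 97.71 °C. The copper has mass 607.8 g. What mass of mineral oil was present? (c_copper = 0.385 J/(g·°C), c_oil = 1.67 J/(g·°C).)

m ≈ 626 g

Heat lost by the copper = heat gained by the oil:
607.8×0.385×(376.1 − 97.71) = m×1.67×(97.71 − 35.41)
104.04 m = 65144  ⇒  m ≈ 626.1 g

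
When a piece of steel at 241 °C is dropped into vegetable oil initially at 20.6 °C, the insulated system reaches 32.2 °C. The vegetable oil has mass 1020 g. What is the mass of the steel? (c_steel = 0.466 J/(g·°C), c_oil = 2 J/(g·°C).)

m ≈ 243 g

Let T be the final temperature. ΣQ_i = 0:
m·0.466·(32.2 − 241) + 1020·2·(32.2 − 20.6) = 0
-97.3 m = -23664
m = -23664/-97.3 ≈ 243.2 g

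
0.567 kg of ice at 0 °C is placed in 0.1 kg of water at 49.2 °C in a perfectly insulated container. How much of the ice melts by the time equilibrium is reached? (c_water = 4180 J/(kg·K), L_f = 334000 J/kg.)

m_melted ≈ 0.0616 kg

Cooling the water to 0 °C releases 0.1×4180×49.2 = 20566 J.
To melt every bit of ice: 0.567×334000 = 189378 J.
That's not enough to melt it all — equilibrium is at 0 °C with ice remaining.
m_melted×334000 = 20566  ⇒  m_melted ≈ 0.06157 kg.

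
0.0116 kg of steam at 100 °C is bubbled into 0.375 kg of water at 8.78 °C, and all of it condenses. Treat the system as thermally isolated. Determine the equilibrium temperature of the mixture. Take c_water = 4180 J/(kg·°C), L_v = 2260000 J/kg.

Taking heat into each body as positive, Σ m c ΔT = 0:
latent heat released on condensation: 0.0116×2260000 = 26216; condensate cools 100→T: 0.0116×4180×(T − 100) = 48.49(T − 100); water warms: 0.375×4180×(T − 8.78) = 1567.5(T − 8.78)
1616 T = 26216 + 4848.8 + 13763 = 44827
T ≈ 27.74 °C (< 100 °C, so full condensation is consistent).

T_f ≈ 27.7 °C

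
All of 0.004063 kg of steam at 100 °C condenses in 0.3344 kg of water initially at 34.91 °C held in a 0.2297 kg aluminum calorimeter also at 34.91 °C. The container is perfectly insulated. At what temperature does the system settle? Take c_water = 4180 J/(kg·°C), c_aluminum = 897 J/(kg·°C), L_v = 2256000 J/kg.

T_f ≈ 41.2 °C

Setting the total heat transfer to zero:
condense steam: −0.004063·2256000 = −9166.1; condensate cools 100→T: 0.004063·4180·(T − 100) = 16.98(T − 100); water warms: 0.3344·4180·(T − 34.91) = 1397.8(T − 34.91); aluminum cup: 0.2297·897·(T − 34.91) = 206.04(T − 34.91)
1620.8 T = 9166.1 + 1698.3 + 55990 = 66854
T ≈ 41.25 °C, under the boiling point, so the assumption holds.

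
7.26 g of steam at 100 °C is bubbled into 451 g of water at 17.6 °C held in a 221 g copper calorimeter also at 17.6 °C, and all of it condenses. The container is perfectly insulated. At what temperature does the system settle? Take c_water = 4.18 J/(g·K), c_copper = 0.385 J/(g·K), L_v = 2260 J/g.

T_f ≈ 27.1 °C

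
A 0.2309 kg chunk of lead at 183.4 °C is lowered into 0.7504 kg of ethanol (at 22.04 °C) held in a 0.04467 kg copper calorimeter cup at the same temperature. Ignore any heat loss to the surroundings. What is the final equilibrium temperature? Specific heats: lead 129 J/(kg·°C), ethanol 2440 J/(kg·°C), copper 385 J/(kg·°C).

Taking heat into each body as positive, Σ m c ΔT = 0:
0.2309*129*(T − 183.4) + 0.7504*2440*(T − 22.04) + 0.04467*385*(T − 22.04) = 0
(29.79 + 1831 + 17.2) T = 29.79*183.4 + 1831*22.04 + 17.2*22.04
T ≈ 24.60 °C

T_f ≈ 24.6 °C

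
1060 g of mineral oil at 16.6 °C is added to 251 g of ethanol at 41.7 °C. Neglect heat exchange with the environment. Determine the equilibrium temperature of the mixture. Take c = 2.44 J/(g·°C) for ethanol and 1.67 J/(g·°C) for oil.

Heat lost by the ethanol equals heat gained by the oil:
251·2.44·(41.7 − T) = 1060·1.67·(T − 16.6)
612.44(41.7 − T) = 1770.2(T − 16.6)
2382.6 T = 54924  ⇒  T ≈ 23.05 °C

T_f ≈ 23.1 °C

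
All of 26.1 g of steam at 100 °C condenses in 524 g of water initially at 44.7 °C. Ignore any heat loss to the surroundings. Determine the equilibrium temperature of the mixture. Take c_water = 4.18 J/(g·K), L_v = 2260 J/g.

T_f ≈ 73.0 °C

Heat gained plus heat lost sum to zero:
condense steam: −26.1×2260 = −58986
  condensed water 100 °C→T: 109.1(T − 100)
  water warms: 524×4.18×(T − 44.7) = 2190.3(T − 44.7)
2299.4 T = 58986 + 10910 + 97907 = 167803
T ≈ 72.98 °C — below 100 °C, confirming all the steam condensed.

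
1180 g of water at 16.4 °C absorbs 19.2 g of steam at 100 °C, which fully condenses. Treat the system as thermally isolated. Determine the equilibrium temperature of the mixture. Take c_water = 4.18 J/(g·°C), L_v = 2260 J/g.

T_f ≈ 26.4 °C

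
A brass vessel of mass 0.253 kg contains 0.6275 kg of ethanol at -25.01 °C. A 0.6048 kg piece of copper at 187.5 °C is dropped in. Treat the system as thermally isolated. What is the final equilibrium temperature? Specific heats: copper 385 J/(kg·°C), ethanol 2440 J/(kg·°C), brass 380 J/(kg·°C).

Conservation of energy gives ΣQ = 0:
0.6048·385·(T − 187.5) + 0.6275·2440·(T − (-25.01)) + 0.253·380·(T − (-25.01)) = 0
(232.85 + 1531.1 + 96.14) T = 232.85·187.5 + 1531.1·(-25.01) + 96.14·(-25.01)
T ≈ 1.59 °C

T_f ≈ 1.6 °C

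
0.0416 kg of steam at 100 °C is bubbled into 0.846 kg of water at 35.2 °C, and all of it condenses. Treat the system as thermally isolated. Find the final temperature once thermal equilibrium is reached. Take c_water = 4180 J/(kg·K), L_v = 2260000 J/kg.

T_f ≈ 63.6 °C

Sum of m c ΔT and latent-heat terms is zero:
steam→water at 100 °C releases m L_v = 0.0416·2260000 = 94016; condensed water 100 °C→T: 173.89(T − 100); original water: 3536.3(T − 35.2)
3710.2 T = 94016 + 17389 + 124477 = 235882
T ≈ 63.58 °C — below 100 °C, confirming all the steam condensed.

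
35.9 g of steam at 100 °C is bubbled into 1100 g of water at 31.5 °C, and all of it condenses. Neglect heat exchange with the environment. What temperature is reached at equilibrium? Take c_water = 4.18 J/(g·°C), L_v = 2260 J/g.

T_f ≈ 50.8 °C

Sum of m c ΔT and latent-heat terms is zero:
latent heat released on condensation: 35.9×2260 = 81134; condensed water 100 °C→T: 150.06(T − 100); original water: 4598(T − 31.5)
4748.1 T = 81134 + 15006 + 144837 = 240977
T ≈ 50.75 °C — below 100 °C, confirming all the steam condensed.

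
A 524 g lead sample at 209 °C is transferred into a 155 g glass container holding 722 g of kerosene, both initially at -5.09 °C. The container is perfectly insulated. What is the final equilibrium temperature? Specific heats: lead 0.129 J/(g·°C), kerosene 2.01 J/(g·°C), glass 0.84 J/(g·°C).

T_f ≈ 3.7 °C

T_f is the heat-capacity-weighted average of the initial temperatures:
T_f = (67.6·209 + 1451.2·(-5.09) + 130.2·(-5.09)) / (67.6 + 1451.2 + 130.2)
    = 6078.1 / 1649 ≈ 3.69 °C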